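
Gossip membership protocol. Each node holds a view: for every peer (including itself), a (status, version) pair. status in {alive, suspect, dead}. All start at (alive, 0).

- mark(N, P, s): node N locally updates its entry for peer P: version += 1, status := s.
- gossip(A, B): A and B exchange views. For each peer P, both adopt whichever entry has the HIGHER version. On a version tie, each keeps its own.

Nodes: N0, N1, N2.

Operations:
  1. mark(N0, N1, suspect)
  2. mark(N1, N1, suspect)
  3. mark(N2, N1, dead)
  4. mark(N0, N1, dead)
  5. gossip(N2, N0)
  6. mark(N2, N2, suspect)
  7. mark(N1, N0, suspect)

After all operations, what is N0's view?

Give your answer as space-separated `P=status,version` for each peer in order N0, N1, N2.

Op 1: N0 marks N1=suspect -> (suspect,v1)
Op 2: N1 marks N1=suspect -> (suspect,v1)
Op 3: N2 marks N1=dead -> (dead,v1)
Op 4: N0 marks N1=dead -> (dead,v2)
Op 5: gossip N2<->N0 -> N2.N0=(alive,v0) N2.N1=(dead,v2) N2.N2=(alive,v0) | N0.N0=(alive,v0) N0.N1=(dead,v2) N0.N2=(alive,v0)
Op 6: N2 marks N2=suspect -> (suspect,v1)
Op 7: N1 marks N0=suspect -> (suspect,v1)

Answer: N0=alive,0 N1=dead,2 N2=alive,0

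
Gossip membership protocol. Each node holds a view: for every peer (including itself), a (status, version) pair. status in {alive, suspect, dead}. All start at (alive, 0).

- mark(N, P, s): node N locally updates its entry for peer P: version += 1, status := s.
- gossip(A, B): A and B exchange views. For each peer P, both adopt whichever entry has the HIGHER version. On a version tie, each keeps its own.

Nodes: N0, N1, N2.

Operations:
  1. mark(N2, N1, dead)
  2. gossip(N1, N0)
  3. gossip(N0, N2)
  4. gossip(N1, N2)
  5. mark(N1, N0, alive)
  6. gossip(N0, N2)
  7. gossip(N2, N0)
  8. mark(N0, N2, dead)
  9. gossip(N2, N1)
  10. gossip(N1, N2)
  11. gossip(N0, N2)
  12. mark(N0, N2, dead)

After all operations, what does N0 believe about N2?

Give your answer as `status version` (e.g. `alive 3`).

Op 1: N2 marks N1=dead -> (dead,v1)
Op 2: gossip N1<->N0 -> N1.N0=(alive,v0) N1.N1=(alive,v0) N1.N2=(alive,v0) | N0.N0=(alive,v0) N0.N1=(alive,v0) N0.N2=(alive,v0)
Op 3: gossip N0<->N2 -> N0.N0=(alive,v0) N0.N1=(dead,v1) N0.N2=(alive,v0) | N2.N0=(alive,v0) N2.N1=(dead,v1) N2.N2=(alive,v0)
Op 4: gossip N1<->N2 -> N1.N0=(alive,v0) N1.N1=(dead,v1) N1.N2=(alive,v0) | N2.N0=(alive,v0) N2.N1=(dead,v1) N2.N2=(alive,v0)
Op 5: N1 marks N0=alive -> (alive,v1)
Op 6: gossip N0<->N2 -> N0.N0=(alive,v0) N0.N1=(dead,v1) N0.N2=(alive,v0) | N2.N0=(alive,v0) N2.N1=(dead,v1) N2.N2=(alive,v0)
Op 7: gossip N2<->N0 -> N2.N0=(alive,v0) N2.N1=(dead,v1) N2.N2=(alive,v0) | N0.N0=(alive,v0) N0.N1=(dead,v1) N0.N2=(alive,v0)
Op 8: N0 marks N2=dead -> (dead,v1)
Op 9: gossip N2<->N1 -> N2.N0=(alive,v1) N2.N1=(dead,v1) N2.N2=(alive,v0) | N1.N0=(alive,v1) N1.N1=(dead,v1) N1.N2=(alive,v0)
Op 10: gossip N1<->N2 -> N1.N0=(alive,v1) N1.N1=(dead,v1) N1.N2=(alive,v0) | N2.N0=(alive,v1) N2.N1=(dead,v1) N2.N2=(alive,v0)
Op 11: gossip N0<->N2 -> N0.N0=(alive,v1) N0.N1=(dead,v1) N0.N2=(dead,v1) | N2.N0=(alive,v1) N2.N1=(dead,v1) N2.N2=(dead,v1)
Op 12: N0 marks N2=dead -> (dead,v2)

Answer: dead 2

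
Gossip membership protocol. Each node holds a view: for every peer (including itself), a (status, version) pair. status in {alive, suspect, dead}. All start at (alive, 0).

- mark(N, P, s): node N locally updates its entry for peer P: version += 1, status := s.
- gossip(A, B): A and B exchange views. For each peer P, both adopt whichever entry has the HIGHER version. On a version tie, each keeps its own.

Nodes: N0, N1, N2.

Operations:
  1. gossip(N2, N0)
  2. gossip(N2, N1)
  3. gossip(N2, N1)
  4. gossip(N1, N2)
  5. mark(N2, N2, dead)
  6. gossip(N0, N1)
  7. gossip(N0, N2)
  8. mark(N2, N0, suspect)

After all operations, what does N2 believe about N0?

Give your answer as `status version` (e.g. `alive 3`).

Op 1: gossip N2<->N0 -> N2.N0=(alive,v0) N2.N1=(alive,v0) N2.N2=(alive,v0) | N0.N0=(alive,v0) N0.N1=(alive,v0) N0.N2=(alive,v0)
Op 2: gossip N2<->N1 -> N2.N0=(alive,v0) N2.N1=(alive,v0) N2.N2=(alive,v0) | N1.N0=(alive,v0) N1.N1=(alive,v0) N1.N2=(alive,v0)
Op 3: gossip N2<->N1 -> N2.N0=(alive,v0) N2.N1=(alive,v0) N2.N2=(alive,v0) | N1.N0=(alive,v0) N1.N1=(alive,v0) N1.N2=(alive,v0)
Op 4: gossip N1<->N2 -> N1.N0=(alive,v0) N1.N1=(alive,v0) N1.N2=(alive,v0) | N2.N0=(alive,v0) N2.N1=(alive,v0) N2.N2=(alive,v0)
Op 5: N2 marks N2=dead -> (dead,v1)
Op 6: gossip N0<->N1 -> N0.N0=(alive,v0) N0.N1=(alive,v0) N0.N2=(alive,v0) | N1.N0=(alive,v0) N1.N1=(alive,v0) N1.N2=(alive,v0)
Op 7: gossip N0<->N2 -> N0.N0=(alive,v0) N0.N1=(alive,v0) N0.N2=(dead,v1) | N2.N0=(alive,v0) N2.N1=(alive,v0) N2.N2=(dead,v1)
Op 8: N2 marks N0=suspect -> (suspect,v1)

Answer: suspect 1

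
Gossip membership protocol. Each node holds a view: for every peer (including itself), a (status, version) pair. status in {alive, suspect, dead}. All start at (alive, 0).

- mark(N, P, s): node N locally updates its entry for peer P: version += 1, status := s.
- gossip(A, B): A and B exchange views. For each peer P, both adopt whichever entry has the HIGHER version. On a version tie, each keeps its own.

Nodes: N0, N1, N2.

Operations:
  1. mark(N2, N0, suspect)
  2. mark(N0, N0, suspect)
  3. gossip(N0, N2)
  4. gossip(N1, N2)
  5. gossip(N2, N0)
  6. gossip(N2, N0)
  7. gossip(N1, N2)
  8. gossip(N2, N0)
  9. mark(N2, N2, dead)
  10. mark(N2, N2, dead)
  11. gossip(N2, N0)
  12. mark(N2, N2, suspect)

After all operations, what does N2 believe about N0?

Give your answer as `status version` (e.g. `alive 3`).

Answer: suspect 1

Derivation:
Op 1: N2 marks N0=suspect -> (suspect,v1)
Op 2: N0 marks N0=suspect -> (suspect,v1)
Op 3: gossip N0<->N2 -> N0.N0=(suspect,v1) N0.N1=(alive,v0) N0.N2=(alive,v0) | N2.N0=(suspect,v1) N2.N1=(alive,v0) N2.N2=(alive,v0)
Op 4: gossip N1<->N2 -> N1.N0=(suspect,v1) N1.N1=(alive,v0) N1.N2=(alive,v0) | N2.N0=(suspect,v1) N2.N1=(alive,v0) N2.N2=(alive,v0)
Op 5: gossip N2<->N0 -> N2.N0=(suspect,v1) N2.N1=(alive,v0) N2.N2=(alive,v0) | N0.N0=(suspect,v1) N0.N1=(alive,v0) N0.N2=(alive,v0)
Op 6: gossip N2<->N0 -> N2.N0=(suspect,v1) N2.N1=(alive,v0) N2.N2=(alive,v0) | N0.N0=(suspect,v1) N0.N1=(alive,v0) N0.N2=(alive,v0)
Op 7: gossip N1<->N2 -> N1.N0=(suspect,v1) N1.N1=(alive,v0) N1.N2=(alive,v0) | N2.N0=(suspect,v1) N2.N1=(alive,v0) N2.N2=(alive,v0)
Op 8: gossip N2<->N0 -> N2.N0=(suspect,v1) N2.N1=(alive,v0) N2.N2=(alive,v0) | N0.N0=(suspect,v1) N0.N1=(alive,v0) N0.N2=(alive,v0)
Op 9: N2 marks N2=dead -> (dead,v1)
Op 10: N2 marks N2=dead -> (dead,v2)
Op 11: gossip N2<->N0 -> N2.N0=(suspect,v1) N2.N1=(alive,v0) N2.N2=(dead,v2) | N0.N0=(suspect,v1) N0.N1=(alive,v0) N0.N2=(dead,v2)
Op 12: N2 marks N2=suspect -> (suspect,v3)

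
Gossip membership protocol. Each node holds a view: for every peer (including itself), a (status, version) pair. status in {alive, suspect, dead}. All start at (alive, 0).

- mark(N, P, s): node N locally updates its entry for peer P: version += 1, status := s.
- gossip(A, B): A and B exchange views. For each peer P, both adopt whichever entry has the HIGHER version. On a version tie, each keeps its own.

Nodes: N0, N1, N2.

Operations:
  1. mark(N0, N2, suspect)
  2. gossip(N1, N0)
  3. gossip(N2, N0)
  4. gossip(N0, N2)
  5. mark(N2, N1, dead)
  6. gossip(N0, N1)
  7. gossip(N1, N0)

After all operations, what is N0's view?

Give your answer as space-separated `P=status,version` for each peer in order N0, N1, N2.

Answer: N0=alive,0 N1=alive,0 N2=suspect,1

Derivation:
Op 1: N0 marks N2=suspect -> (suspect,v1)
Op 2: gossip N1<->N0 -> N1.N0=(alive,v0) N1.N1=(alive,v0) N1.N2=(suspect,v1) | N0.N0=(alive,v0) N0.N1=(alive,v0) N0.N2=(suspect,v1)
Op 3: gossip N2<->N0 -> N2.N0=(alive,v0) N2.N1=(alive,v0) N2.N2=(suspect,v1) | N0.N0=(alive,v0) N0.N1=(alive,v0) N0.N2=(suspect,v1)
Op 4: gossip N0<->N2 -> N0.N0=(alive,v0) N0.N1=(alive,v0) N0.N2=(suspect,v1) | N2.N0=(alive,v0) N2.N1=(alive,v0) N2.N2=(suspect,v1)
Op 5: N2 marks N1=dead -> (dead,v1)
Op 6: gossip N0<->N1 -> N0.N0=(alive,v0) N0.N1=(alive,v0) N0.N2=(suspect,v1) | N1.N0=(alive,v0) N1.N1=(alive,v0) N1.N2=(suspect,v1)
Op 7: gossip N1<->N0 -> N1.N0=(alive,v0) N1.N1=(alive,v0) N1.N2=(suspect,v1) | N0.N0=(alive,v0) N0.N1=(alive,v0) N0.N2=(suspect,v1)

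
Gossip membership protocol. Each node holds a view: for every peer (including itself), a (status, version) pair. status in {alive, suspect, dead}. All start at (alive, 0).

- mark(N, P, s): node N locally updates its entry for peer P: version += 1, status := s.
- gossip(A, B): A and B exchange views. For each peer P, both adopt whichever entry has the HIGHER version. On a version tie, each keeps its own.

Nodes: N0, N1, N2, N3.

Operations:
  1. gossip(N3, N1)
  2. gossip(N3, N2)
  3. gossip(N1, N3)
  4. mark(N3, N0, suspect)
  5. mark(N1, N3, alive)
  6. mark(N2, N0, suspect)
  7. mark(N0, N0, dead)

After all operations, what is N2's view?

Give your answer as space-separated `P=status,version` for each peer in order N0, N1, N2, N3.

Answer: N0=suspect,1 N1=alive,0 N2=alive,0 N3=alive,0

Derivation:
Op 1: gossip N3<->N1 -> N3.N0=(alive,v0) N3.N1=(alive,v0) N3.N2=(alive,v0) N3.N3=(alive,v0) | N1.N0=(alive,v0) N1.N1=(alive,v0) N1.N2=(alive,v0) N1.N3=(alive,v0)
Op 2: gossip N3<->N2 -> N3.N0=(alive,v0) N3.N1=(alive,v0) N3.N2=(alive,v0) N3.N3=(alive,v0) | N2.N0=(alive,v0) N2.N1=(alive,v0) N2.N2=(alive,v0) N2.N3=(alive,v0)
Op 3: gossip N1<->N3 -> N1.N0=(alive,v0) N1.N1=(alive,v0) N1.N2=(alive,v0) N1.N3=(alive,v0) | N3.N0=(alive,v0) N3.N1=(alive,v0) N3.N2=(alive,v0) N3.N3=(alive,v0)
Op 4: N3 marks N0=suspect -> (suspect,v1)
Op 5: N1 marks N3=alive -> (alive,v1)
Op 6: N2 marks N0=suspect -> (suspect,v1)
Op 7: N0 marks N0=dead -> (dead,v1)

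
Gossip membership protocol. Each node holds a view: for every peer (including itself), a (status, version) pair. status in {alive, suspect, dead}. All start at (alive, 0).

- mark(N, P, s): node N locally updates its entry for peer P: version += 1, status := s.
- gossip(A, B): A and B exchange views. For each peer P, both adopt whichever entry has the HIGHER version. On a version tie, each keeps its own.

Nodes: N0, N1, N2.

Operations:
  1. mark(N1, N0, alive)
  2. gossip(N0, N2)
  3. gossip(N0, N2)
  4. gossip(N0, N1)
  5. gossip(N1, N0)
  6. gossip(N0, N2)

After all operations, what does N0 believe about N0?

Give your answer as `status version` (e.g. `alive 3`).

Op 1: N1 marks N0=alive -> (alive,v1)
Op 2: gossip N0<->N2 -> N0.N0=(alive,v0) N0.N1=(alive,v0) N0.N2=(alive,v0) | N2.N0=(alive,v0) N2.N1=(alive,v0) N2.N2=(alive,v0)
Op 3: gossip N0<->N2 -> N0.N0=(alive,v0) N0.N1=(alive,v0) N0.N2=(alive,v0) | N2.N0=(alive,v0) N2.N1=(alive,v0) N2.N2=(alive,v0)
Op 4: gossip N0<->N1 -> N0.N0=(alive,v1) N0.N1=(alive,v0) N0.N2=(alive,v0) | N1.N0=(alive,v1) N1.N1=(alive,v0) N1.N2=(alive,v0)
Op 5: gossip N1<->N0 -> N1.N0=(alive,v1) N1.N1=(alive,v0) N1.N2=(alive,v0) | N0.N0=(alive,v1) N0.N1=(alive,v0) N0.N2=(alive,v0)
Op 6: gossip N0<->N2 -> N0.N0=(alive,v1) N0.N1=(alive,v0) N0.N2=(alive,v0) | N2.N0=(alive,v1) N2.N1=(alive,v0) N2.N2=(alive,v0)

Answer: alive 1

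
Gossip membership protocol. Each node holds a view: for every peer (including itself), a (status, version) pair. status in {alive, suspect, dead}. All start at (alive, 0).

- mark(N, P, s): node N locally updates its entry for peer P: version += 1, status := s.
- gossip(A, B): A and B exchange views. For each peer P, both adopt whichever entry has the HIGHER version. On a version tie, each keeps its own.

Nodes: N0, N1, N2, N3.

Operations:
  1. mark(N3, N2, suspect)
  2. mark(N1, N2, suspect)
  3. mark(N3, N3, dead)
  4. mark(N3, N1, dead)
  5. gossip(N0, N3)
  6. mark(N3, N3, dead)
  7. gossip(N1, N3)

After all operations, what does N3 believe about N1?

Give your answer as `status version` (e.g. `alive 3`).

Op 1: N3 marks N2=suspect -> (suspect,v1)
Op 2: N1 marks N2=suspect -> (suspect,v1)
Op 3: N3 marks N3=dead -> (dead,v1)
Op 4: N3 marks N1=dead -> (dead,v1)
Op 5: gossip N0<->N3 -> N0.N0=(alive,v0) N0.N1=(dead,v1) N0.N2=(suspect,v1) N0.N3=(dead,v1) | N3.N0=(alive,v0) N3.N1=(dead,v1) N3.N2=(suspect,v1) N3.N3=(dead,v1)
Op 6: N3 marks N3=dead -> (dead,v2)
Op 7: gossip N1<->N3 -> N1.N0=(alive,v0) N1.N1=(dead,v1) N1.N2=(suspect,v1) N1.N3=(dead,v2) | N3.N0=(alive,v0) N3.N1=(dead,v1) N3.N2=(suspect,v1) N3.N3=(dead,v2)

Answer: dead 1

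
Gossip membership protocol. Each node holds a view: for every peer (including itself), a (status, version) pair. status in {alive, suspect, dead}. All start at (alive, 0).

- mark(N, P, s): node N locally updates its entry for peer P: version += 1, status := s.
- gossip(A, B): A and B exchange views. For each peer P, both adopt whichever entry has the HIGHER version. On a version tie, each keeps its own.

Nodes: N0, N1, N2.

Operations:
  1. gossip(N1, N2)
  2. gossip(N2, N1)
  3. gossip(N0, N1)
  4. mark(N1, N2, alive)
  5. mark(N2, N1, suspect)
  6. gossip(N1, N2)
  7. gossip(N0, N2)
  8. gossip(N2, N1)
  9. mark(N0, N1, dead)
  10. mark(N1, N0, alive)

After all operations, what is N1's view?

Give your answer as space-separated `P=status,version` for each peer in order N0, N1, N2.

Op 1: gossip N1<->N2 -> N1.N0=(alive,v0) N1.N1=(alive,v0) N1.N2=(alive,v0) | N2.N0=(alive,v0) N2.N1=(alive,v0) N2.N2=(alive,v0)
Op 2: gossip N2<->N1 -> N2.N0=(alive,v0) N2.N1=(alive,v0) N2.N2=(alive,v0) | N1.N0=(alive,v0) N1.N1=(alive,v0) N1.N2=(alive,v0)
Op 3: gossip N0<->N1 -> N0.N0=(alive,v0) N0.N1=(alive,v0) N0.N2=(alive,v0) | N1.N0=(alive,v0) N1.N1=(alive,v0) N1.N2=(alive,v0)
Op 4: N1 marks N2=alive -> (alive,v1)
Op 5: N2 marks N1=suspect -> (suspect,v1)
Op 6: gossip N1<->N2 -> N1.N0=(alive,v0) N1.N1=(suspect,v1) N1.N2=(alive,v1) | N2.N0=(alive,v0) N2.N1=(suspect,v1) N2.N2=(alive,v1)
Op 7: gossip N0<->N2 -> N0.N0=(alive,v0) N0.N1=(suspect,v1) N0.N2=(alive,v1) | N2.N0=(alive,v0) N2.N1=(suspect,v1) N2.N2=(alive,v1)
Op 8: gossip N2<->N1 -> N2.N0=(alive,v0) N2.N1=(suspect,v1) N2.N2=(alive,v1) | N1.N0=(alive,v0) N1.N1=(suspect,v1) N1.N2=(alive,v1)
Op 9: N0 marks N1=dead -> (dead,v2)
Op 10: N1 marks N0=alive -> (alive,v1)

Answer: N0=alive,1 N1=suspect,1 N2=alive,1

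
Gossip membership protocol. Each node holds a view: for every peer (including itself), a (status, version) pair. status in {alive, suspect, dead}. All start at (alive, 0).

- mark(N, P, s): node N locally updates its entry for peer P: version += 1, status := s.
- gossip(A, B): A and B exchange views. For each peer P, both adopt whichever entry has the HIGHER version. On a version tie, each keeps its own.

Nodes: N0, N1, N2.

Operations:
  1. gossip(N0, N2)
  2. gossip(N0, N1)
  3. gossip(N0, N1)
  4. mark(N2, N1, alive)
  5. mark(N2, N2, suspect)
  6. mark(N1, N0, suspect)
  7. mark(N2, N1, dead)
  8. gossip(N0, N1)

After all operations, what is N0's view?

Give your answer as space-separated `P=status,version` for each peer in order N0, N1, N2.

Op 1: gossip N0<->N2 -> N0.N0=(alive,v0) N0.N1=(alive,v0) N0.N2=(alive,v0) | N2.N0=(alive,v0) N2.N1=(alive,v0) N2.N2=(alive,v0)
Op 2: gossip N0<->N1 -> N0.N0=(alive,v0) N0.N1=(alive,v0) N0.N2=(alive,v0) | N1.N0=(alive,v0) N1.N1=(alive,v0) N1.N2=(alive,v0)
Op 3: gossip N0<->N1 -> N0.N0=(alive,v0) N0.N1=(alive,v0) N0.N2=(alive,v0) | N1.N0=(alive,v0) N1.N1=(alive,v0) N1.N2=(alive,v0)
Op 4: N2 marks N1=alive -> (alive,v1)
Op 5: N2 marks N2=suspect -> (suspect,v1)
Op 6: N1 marks N0=suspect -> (suspect,v1)
Op 7: N2 marks N1=dead -> (dead,v2)
Op 8: gossip N0<->N1 -> N0.N0=(suspect,v1) N0.N1=(alive,v0) N0.N2=(alive,v0) | N1.N0=(suspect,v1) N1.N1=(alive,v0) N1.N2=(alive,v0)

Answer: N0=suspect,1 N1=alive,0 N2=alive,0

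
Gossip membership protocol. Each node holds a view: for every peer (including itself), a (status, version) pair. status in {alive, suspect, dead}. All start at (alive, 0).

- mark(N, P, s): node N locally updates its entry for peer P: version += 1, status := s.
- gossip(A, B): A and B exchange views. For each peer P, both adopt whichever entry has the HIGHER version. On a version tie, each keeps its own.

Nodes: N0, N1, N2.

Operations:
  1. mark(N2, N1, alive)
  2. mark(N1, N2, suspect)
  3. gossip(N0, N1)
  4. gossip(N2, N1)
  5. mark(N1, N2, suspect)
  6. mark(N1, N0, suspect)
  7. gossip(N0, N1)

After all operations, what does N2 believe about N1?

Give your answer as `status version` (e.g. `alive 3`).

Answer: alive 1

Derivation:
Op 1: N2 marks N1=alive -> (alive,v1)
Op 2: N1 marks N2=suspect -> (suspect,v1)
Op 3: gossip N0<->N1 -> N0.N0=(alive,v0) N0.N1=(alive,v0) N0.N2=(suspect,v1) | N1.N0=(alive,v0) N1.N1=(alive,v0) N1.N2=(suspect,v1)
Op 4: gossip N2<->N1 -> N2.N0=(alive,v0) N2.N1=(alive,v1) N2.N2=(suspect,v1) | N1.N0=(alive,v0) N1.N1=(alive,v1) N1.N2=(suspect,v1)
Op 5: N1 marks N2=suspect -> (suspect,v2)
Op 6: N1 marks N0=suspect -> (suspect,v1)
Op 7: gossip N0<->N1 -> N0.N0=(suspect,v1) N0.N1=(alive,v1) N0.N2=(suspect,v2) | N1.N0=(suspect,v1) N1.N1=(alive,v1) N1.N2=(suspect,v2)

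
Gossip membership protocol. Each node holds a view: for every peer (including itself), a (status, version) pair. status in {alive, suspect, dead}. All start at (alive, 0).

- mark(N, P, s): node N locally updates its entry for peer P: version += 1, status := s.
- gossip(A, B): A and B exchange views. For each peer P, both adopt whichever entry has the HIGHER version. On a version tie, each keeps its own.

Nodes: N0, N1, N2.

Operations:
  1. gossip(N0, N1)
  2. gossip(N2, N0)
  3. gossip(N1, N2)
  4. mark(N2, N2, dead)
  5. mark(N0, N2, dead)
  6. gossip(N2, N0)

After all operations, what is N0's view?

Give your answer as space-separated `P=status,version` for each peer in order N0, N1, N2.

Op 1: gossip N0<->N1 -> N0.N0=(alive,v0) N0.N1=(alive,v0) N0.N2=(alive,v0) | N1.N0=(alive,v0) N1.N1=(alive,v0) N1.N2=(alive,v0)
Op 2: gossip N2<->N0 -> N2.N0=(alive,v0) N2.N1=(alive,v0) N2.N2=(alive,v0) | N0.N0=(alive,v0) N0.N1=(alive,v0) N0.N2=(alive,v0)
Op 3: gossip N1<->N2 -> N1.N0=(alive,v0) N1.N1=(alive,v0) N1.N2=(alive,v0) | N2.N0=(alive,v0) N2.N1=(alive,v0) N2.N2=(alive,v0)
Op 4: N2 marks N2=dead -> (dead,v1)
Op 5: N0 marks N2=dead -> (dead,v1)
Op 6: gossip N2<->N0 -> N2.N0=(alive,v0) N2.N1=(alive,v0) N2.N2=(dead,v1) | N0.N0=(alive,v0) N0.N1=(alive,v0) N0.N2=(dead,v1)

Answer: N0=alive,0 N1=alive,0 N2=dead,1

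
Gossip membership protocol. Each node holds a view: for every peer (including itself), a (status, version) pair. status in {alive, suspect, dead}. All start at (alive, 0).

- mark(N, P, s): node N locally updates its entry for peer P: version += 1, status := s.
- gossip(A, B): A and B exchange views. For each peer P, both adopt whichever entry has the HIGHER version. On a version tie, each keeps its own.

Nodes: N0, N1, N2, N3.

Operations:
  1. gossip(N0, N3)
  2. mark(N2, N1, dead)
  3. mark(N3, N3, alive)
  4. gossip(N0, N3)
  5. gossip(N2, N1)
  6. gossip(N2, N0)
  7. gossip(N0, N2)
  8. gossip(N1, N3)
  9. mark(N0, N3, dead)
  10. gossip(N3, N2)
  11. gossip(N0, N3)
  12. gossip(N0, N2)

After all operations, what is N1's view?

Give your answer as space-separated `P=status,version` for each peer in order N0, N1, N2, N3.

Op 1: gossip N0<->N3 -> N0.N0=(alive,v0) N0.N1=(alive,v0) N0.N2=(alive,v0) N0.N3=(alive,v0) | N3.N0=(alive,v0) N3.N1=(alive,v0) N3.N2=(alive,v0) N3.N3=(alive,v0)
Op 2: N2 marks N1=dead -> (dead,v1)
Op 3: N3 marks N3=alive -> (alive,v1)
Op 4: gossip N0<->N3 -> N0.N0=(alive,v0) N0.N1=(alive,v0) N0.N2=(alive,v0) N0.N3=(alive,v1) | N3.N0=(alive,v0) N3.N1=(alive,v0) N3.N2=(alive,v0) N3.N3=(alive,v1)
Op 5: gossip N2<->N1 -> N2.N0=(alive,v0) N2.N1=(dead,v1) N2.N2=(alive,v0) N2.N3=(alive,v0) | N1.N0=(alive,v0) N1.N1=(dead,v1) N1.N2=(alive,v0) N1.N3=(alive,v0)
Op 6: gossip N2<->N0 -> N2.N0=(alive,v0) N2.N1=(dead,v1) N2.N2=(alive,v0) N2.N3=(alive,v1) | N0.N0=(alive,v0) N0.N1=(dead,v1) N0.N2=(alive,v0) N0.N3=(alive,v1)
Op 7: gossip N0<->N2 -> N0.N0=(alive,v0) N0.N1=(dead,v1) N0.N2=(alive,v0) N0.N3=(alive,v1) | N2.N0=(alive,v0) N2.N1=(dead,v1) N2.N2=(alive,v0) N2.N3=(alive,v1)
Op 8: gossip N1<->N3 -> N1.N0=(alive,v0) N1.N1=(dead,v1) N1.N2=(alive,v0) N1.N3=(alive,v1) | N3.N0=(alive,v0) N3.N1=(dead,v1) N3.N2=(alive,v0) N3.N3=(alive,v1)
Op 9: N0 marks N3=dead -> (dead,v2)
Op 10: gossip N3<->N2 -> N3.N0=(alive,v0) N3.N1=(dead,v1) N3.N2=(alive,v0) N3.N3=(alive,v1) | N2.N0=(alive,v0) N2.N1=(dead,v1) N2.N2=(alive,v0) N2.N3=(alive,v1)
Op 11: gossip N0<->N3 -> N0.N0=(alive,v0) N0.N1=(dead,v1) N0.N2=(alive,v0) N0.N3=(dead,v2) | N3.N0=(alive,v0) N3.N1=(dead,v1) N3.N2=(alive,v0) N3.N3=(dead,v2)
Op 12: gossip N0<->N2 -> N0.N0=(alive,v0) N0.N1=(dead,v1) N0.N2=(alive,v0) N0.N3=(dead,v2) | N2.N0=(alive,v0) N2.N1=(dead,v1) N2.N2=(alive,v0) N2.N3=(dead,v2)

Answer: N0=alive,0 N1=dead,1 N2=alive,0 N3=alive,1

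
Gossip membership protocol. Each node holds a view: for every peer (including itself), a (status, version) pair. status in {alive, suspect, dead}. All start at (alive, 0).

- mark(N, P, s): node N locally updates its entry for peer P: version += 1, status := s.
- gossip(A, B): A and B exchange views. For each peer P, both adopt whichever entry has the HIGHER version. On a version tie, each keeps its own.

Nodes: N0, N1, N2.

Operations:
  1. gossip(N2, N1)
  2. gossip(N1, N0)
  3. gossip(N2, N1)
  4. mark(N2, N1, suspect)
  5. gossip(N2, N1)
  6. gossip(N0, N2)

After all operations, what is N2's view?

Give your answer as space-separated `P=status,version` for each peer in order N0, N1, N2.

Op 1: gossip N2<->N1 -> N2.N0=(alive,v0) N2.N1=(alive,v0) N2.N2=(alive,v0) | N1.N0=(alive,v0) N1.N1=(alive,v0) N1.N2=(alive,v0)
Op 2: gossip N1<->N0 -> N1.N0=(alive,v0) N1.N1=(alive,v0) N1.N2=(alive,v0) | N0.N0=(alive,v0) N0.N1=(alive,v0) N0.N2=(alive,v0)
Op 3: gossip N2<->N1 -> N2.N0=(alive,v0) N2.N1=(alive,v0) N2.N2=(alive,v0) | N1.N0=(alive,v0) N1.N1=(alive,v0) N1.N2=(alive,v0)
Op 4: N2 marks N1=suspect -> (suspect,v1)
Op 5: gossip N2<->N1 -> N2.N0=(alive,v0) N2.N1=(suspect,v1) N2.N2=(alive,v0) | N1.N0=(alive,v0) N1.N1=(suspect,v1) N1.N2=(alive,v0)
Op 6: gossip N0<->N2 -> N0.N0=(alive,v0) N0.N1=(suspect,v1) N0.N2=(alive,v0) | N2.N0=(alive,v0) N2.N1=(suspect,v1) N2.N2=(alive,v0)

Answer: N0=alive,0 N1=suspect,1 N2=alive,0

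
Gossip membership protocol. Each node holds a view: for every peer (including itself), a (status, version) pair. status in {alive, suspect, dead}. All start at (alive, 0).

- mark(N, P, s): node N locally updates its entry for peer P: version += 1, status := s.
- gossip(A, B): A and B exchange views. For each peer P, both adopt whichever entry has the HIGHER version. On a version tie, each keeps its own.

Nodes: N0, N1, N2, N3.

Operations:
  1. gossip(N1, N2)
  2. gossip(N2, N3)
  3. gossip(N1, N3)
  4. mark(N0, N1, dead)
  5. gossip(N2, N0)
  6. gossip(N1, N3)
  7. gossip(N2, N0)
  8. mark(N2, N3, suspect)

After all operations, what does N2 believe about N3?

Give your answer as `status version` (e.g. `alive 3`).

Op 1: gossip N1<->N2 -> N1.N0=(alive,v0) N1.N1=(alive,v0) N1.N2=(alive,v0) N1.N3=(alive,v0) | N2.N0=(alive,v0) N2.N1=(alive,v0) N2.N2=(alive,v0) N2.N3=(alive,v0)
Op 2: gossip N2<->N3 -> N2.N0=(alive,v0) N2.N1=(alive,v0) N2.N2=(alive,v0) N2.N3=(alive,v0) | N3.N0=(alive,v0) N3.N1=(alive,v0) N3.N2=(alive,v0) N3.N3=(alive,v0)
Op 3: gossip N1<->N3 -> N1.N0=(alive,v0) N1.N1=(alive,v0) N1.N2=(alive,v0) N1.N3=(alive,v0) | N3.N0=(alive,v0) N3.N1=(alive,v0) N3.N2=(alive,v0) N3.N3=(alive,v0)
Op 4: N0 marks N1=dead -> (dead,v1)
Op 5: gossip N2<->N0 -> N2.N0=(alive,v0) N2.N1=(dead,v1) N2.N2=(alive,v0) N2.N3=(alive,v0) | N0.N0=(alive,v0) N0.N1=(dead,v1) N0.N2=(alive,v0) N0.N3=(alive,v0)
Op 6: gossip N1<->N3 -> N1.N0=(alive,v0) N1.N1=(alive,v0) N1.N2=(alive,v0) N1.N3=(alive,v0) | N3.N0=(alive,v0) N3.N1=(alive,v0) N3.N2=(alive,v0) N3.N3=(alive,v0)
Op 7: gossip N2<->N0 -> N2.N0=(alive,v0) N2.N1=(dead,v1) N2.N2=(alive,v0) N2.N3=(alive,v0) | N0.N0=(alive,v0) N0.N1=(dead,v1) N0.N2=(alive,v0) N0.N3=(alive,v0)
Op 8: N2 marks N3=suspect -> (suspect,v1)

Answer: suspect 1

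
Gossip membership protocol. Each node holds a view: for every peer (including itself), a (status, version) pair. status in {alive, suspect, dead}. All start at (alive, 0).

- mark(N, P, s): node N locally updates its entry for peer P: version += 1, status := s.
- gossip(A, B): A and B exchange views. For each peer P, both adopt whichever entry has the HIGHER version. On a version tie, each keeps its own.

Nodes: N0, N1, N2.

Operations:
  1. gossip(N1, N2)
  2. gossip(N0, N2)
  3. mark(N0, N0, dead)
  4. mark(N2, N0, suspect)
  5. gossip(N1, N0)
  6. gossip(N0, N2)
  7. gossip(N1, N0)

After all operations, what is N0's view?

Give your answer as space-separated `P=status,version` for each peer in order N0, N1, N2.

Answer: N0=dead,1 N1=alive,0 N2=alive,0

Derivation:
Op 1: gossip N1<->N2 -> N1.N0=(alive,v0) N1.N1=(alive,v0) N1.N2=(alive,v0) | N2.N0=(alive,v0) N2.N1=(alive,v0) N2.N2=(alive,v0)
Op 2: gossip N0<->N2 -> N0.N0=(alive,v0) N0.N1=(alive,v0) N0.N2=(alive,v0) | N2.N0=(alive,v0) N2.N1=(alive,v0) N2.N2=(alive,v0)
Op 3: N0 marks N0=dead -> (dead,v1)
Op 4: N2 marks N0=suspect -> (suspect,v1)
Op 5: gossip N1<->N0 -> N1.N0=(dead,v1) N1.N1=(alive,v0) N1.N2=(alive,v0) | N0.N0=(dead,v1) N0.N1=(alive,v0) N0.N2=(alive,v0)
Op 6: gossip N0<->N2 -> N0.N0=(dead,v1) N0.N1=(alive,v0) N0.N2=(alive,v0) | N2.N0=(suspect,v1) N2.N1=(alive,v0) N2.N2=(alive,v0)
Op 7: gossip N1<->N0 -> N1.N0=(dead,v1) N1.N1=(alive,v0) N1.N2=(alive,v0) | N0.N0=(dead,v1) N0.N1=(alive,v0) N0.N2=(alive,v0)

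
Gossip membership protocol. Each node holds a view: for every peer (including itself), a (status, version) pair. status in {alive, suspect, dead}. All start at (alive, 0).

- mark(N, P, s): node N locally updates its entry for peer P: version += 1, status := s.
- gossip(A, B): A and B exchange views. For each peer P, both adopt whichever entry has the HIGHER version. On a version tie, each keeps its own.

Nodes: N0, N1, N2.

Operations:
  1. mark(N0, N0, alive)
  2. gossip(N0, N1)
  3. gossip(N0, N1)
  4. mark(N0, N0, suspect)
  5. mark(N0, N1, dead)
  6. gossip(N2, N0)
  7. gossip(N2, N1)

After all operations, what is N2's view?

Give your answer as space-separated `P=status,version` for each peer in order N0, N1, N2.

Answer: N0=suspect,2 N1=dead,1 N2=alive,0

Derivation:
Op 1: N0 marks N0=alive -> (alive,v1)
Op 2: gossip N0<->N1 -> N0.N0=(alive,v1) N0.N1=(alive,v0) N0.N2=(alive,v0) | N1.N0=(alive,v1) N1.N1=(alive,v0) N1.N2=(alive,v0)
Op 3: gossip N0<->N1 -> N0.N0=(alive,v1) N0.N1=(alive,v0) N0.N2=(alive,v0) | N1.N0=(alive,v1) N1.N1=(alive,v0) N1.N2=(alive,v0)
Op 4: N0 marks N0=suspect -> (suspect,v2)
Op 5: N0 marks N1=dead -> (dead,v1)
Op 6: gossip N2<->N0 -> N2.N0=(suspect,v2) N2.N1=(dead,v1) N2.N2=(alive,v0) | N0.N0=(suspect,v2) N0.N1=(dead,v1) N0.N2=(alive,v0)
Op 7: gossip N2<->N1 -> N2.N0=(suspect,v2) N2.N1=(dead,v1) N2.N2=(alive,v0) | N1.N0=(suspect,v2) N1.N1=(dead,v1) N1.N2=(alive,v0)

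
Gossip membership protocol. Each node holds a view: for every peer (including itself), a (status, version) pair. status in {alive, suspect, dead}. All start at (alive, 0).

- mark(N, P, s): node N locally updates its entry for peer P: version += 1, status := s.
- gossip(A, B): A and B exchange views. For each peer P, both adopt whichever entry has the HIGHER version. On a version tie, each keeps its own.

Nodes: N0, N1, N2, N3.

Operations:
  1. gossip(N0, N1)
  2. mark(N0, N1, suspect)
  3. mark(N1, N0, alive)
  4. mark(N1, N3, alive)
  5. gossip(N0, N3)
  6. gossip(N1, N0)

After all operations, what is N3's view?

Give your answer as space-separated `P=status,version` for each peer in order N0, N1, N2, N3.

Answer: N0=alive,0 N1=suspect,1 N2=alive,0 N3=alive,0

Derivation:
Op 1: gossip N0<->N1 -> N0.N0=(alive,v0) N0.N1=(alive,v0) N0.N2=(alive,v0) N0.N3=(alive,v0) | N1.N0=(alive,v0) N1.N1=(alive,v0) N1.N2=(alive,v0) N1.N3=(alive,v0)
Op 2: N0 marks N1=suspect -> (suspect,v1)
Op 3: N1 marks N0=alive -> (alive,v1)
Op 4: N1 marks N3=alive -> (alive,v1)
Op 5: gossip N0<->N3 -> N0.N0=(alive,v0) N0.N1=(suspect,v1) N0.N2=(alive,v0) N0.N3=(alive,v0) | N3.N0=(alive,v0) N3.N1=(suspect,v1) N3.N2=(alive,v0) N3.N3=(alive,v0)
Op 6: gossip N1<->N0 -> N1.N0=(alive,v1) N1.N1=(suspect,v1) N1.N2=(alive,v0) N1.N3=(alive,v1) | N0.N0=(alive,v1) N0.N1=(suspect,v1) N0.N2=(alive,v0) N0.N3=(alive,v1)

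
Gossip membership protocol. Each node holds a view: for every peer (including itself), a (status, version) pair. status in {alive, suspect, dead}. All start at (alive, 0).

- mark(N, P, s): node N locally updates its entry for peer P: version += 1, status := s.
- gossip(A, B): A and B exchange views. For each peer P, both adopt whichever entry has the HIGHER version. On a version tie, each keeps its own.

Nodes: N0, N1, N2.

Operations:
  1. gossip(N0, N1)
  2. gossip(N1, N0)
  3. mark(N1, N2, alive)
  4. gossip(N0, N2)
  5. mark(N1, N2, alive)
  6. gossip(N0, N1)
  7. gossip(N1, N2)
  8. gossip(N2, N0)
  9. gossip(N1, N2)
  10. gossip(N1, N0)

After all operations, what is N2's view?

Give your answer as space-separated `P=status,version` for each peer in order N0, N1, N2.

Op 1: gossip N0<->N1 -> N0.N0=(alive,v0) N0.N1=(alive,v0) N0.N2=(alive,v0) | N1.N0=(alive,v0) N1.N1=(alive,v0) N1.N2=(alive,v0)
Op 2: gossip N1<->N0 -> N1.N0=(alive,v0) N1.N1=(alive,v0) N1.N2=(alive,v0) | N0.N0=(alive,v0) N0.N1=(alive,v0) N0.N2=(alive,v0)
Op 3: N1 marks N2=alive -> (alive,v1)
Op 4: gossip N0<->N2 -> N0.N0=(alive,v0) N0.N1=(alive,v0) N0.N2=(alive,v0) | N2.N0=(alive,v0) N2.N1=(alive,v0) N2.N2=(alive,v0)
Op 5: N1 marks N2=alive -> (alive,v2)
Op 6: gossip N0<->N1 -> N0.N0=(alive,v0) N0.N1=(alive,v0) N0.N2=(alive,v2) | N1.N0=(alive,v0) N1.N1=(alive,v0) N1.N2=(alive,v2)
Op 7: gossip N1<->N2 -> N1.N0=(alive,v0) N1.N1=(alive,v0) N1.N2=(alive,v2) | N2.N0=(alive,v0) N2.N1=(alive,v0) N2.N2=(alive,v2)
Op 8: gossip N2<->N0 -> N2.N0=(alive,v0) N2.N1=(alive,v0) N2.N2=(alive,v2) | N0.N0=(alive,v0) N0.N1=(alive,v0) N0.N2=(alive,v2)
Op 9: gossip N1<->N2 -> N1.N0=(alive,v0) N1.N1=(alive,v0) N1.N2=(alive,v2) | N2.N0=(alive,v0) N2.N1=(alive,v0) N2.N2=(alive,v2)
Op 10: gossip N1<->N0 -> N1.N0=(alive,v0) N1.N1=(alive,v0) N1.N2=(alive,v2) | N0.N0=(alive,v0) N0.N1=(alive,v0) N0.N2=(alive,v2)

Answer: N0=alive,0 N1=alive,0 N2=alive,2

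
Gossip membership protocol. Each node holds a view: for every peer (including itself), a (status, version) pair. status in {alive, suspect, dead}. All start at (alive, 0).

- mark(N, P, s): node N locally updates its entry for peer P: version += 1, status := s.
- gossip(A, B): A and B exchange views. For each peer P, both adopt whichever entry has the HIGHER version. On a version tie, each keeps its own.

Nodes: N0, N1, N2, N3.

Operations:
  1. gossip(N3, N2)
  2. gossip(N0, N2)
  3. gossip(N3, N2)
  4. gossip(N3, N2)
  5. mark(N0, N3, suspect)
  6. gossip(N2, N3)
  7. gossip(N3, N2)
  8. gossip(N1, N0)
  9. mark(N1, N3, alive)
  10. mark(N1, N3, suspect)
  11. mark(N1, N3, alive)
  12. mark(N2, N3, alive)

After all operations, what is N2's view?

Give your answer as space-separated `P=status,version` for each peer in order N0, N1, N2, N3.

Answer: N0=alive,0 N1=alive,0 N2=alive,0 N3=alive,1

Derivation:
Op 1: gossip N3<->N2 -> N3.N0=(alive,v0) N3.N1=(alive,v0) N3.N2=(alive,v0) N3.N3=(alive,v0) | N2.N0=(alive,v0) N2.N1=(alive,v0) N2.N2=(alive,v0) N2.N3=(alive,v0)
Op 2: gossip N0<->N2 -> N0.N0=(alive,v0) N0.N1=(alive,v0) N0.N2=(alive,v0) N0.N3=(alive,v0) | N2.N0=(alive,v0) N2.N1=(alive,v0) N2.N2=(alive,v0) N2.N3=(alive,v0)
Op 3: gossip N3<->N2 -> N3.N0=(alive,v0) N3.N1=(alive,v0) N3.N2=(alive,v0) N3.N3=(alive,v0) | N2.N0=(alive,v0) N2.N1=(alive,v0) N2.N2=(alive,v0) N2.N3=(alive,v0)
Op 4: gossip N3<->N2 -> N3.N0=(alive,v0) N3.N1=(alive,v0) N3.N2=(alive,v0) N3.N3=(alive,v0) | N2.N0=(alive,v0) N2.N1=(alive,v0) N2.N2=(alive,v0) N2.N3=(alive,v0)
Op 5: N0 marks N3=suspect -> (suspect,v1)
Op 6: gossip N2<->N3 -> N2.N0=(alive,v0) N2.N1=(alive,v0) N2.N2=(alive,v0) N2.N3=(alive,v0) | N3.N0=(alive,v0) N3.N1=(alive,v0) N3.N2=(alive,v0) N3.N3=(alive,v0)
Op 7: gossip N3<->N2 -> N3.N0=(alive,v0) N3.N1=(alive,v0) N3.N2=(alive,v0) N3.N3=(alive,v0) | N2.N0=(alive,v0) N2.N1=(alive,v0) N2.N2=(alive,v0) N2.N3=(alive,v0)
Op 8: gossip N1<->N0 -> N1.N0=(alive,v0) N1.N1=(alive,v0) N1.N2=(alive,v0) N1.N3=(suspect,v1) | N0.N0=(alive,v0) N0.N1=(alive,v0) N0.N2=(alive,v0) N0.N3=(suspect,v1)
Op 9: N1 marks N3=alive -> (alive,v2)
Op 10: N1 marks N3=suspect -> (suspect,v3)
Op 11: N1 marks N3=alive -> (alive,v4)
Op 12: N2 marks N3=alive -> (alive,v1)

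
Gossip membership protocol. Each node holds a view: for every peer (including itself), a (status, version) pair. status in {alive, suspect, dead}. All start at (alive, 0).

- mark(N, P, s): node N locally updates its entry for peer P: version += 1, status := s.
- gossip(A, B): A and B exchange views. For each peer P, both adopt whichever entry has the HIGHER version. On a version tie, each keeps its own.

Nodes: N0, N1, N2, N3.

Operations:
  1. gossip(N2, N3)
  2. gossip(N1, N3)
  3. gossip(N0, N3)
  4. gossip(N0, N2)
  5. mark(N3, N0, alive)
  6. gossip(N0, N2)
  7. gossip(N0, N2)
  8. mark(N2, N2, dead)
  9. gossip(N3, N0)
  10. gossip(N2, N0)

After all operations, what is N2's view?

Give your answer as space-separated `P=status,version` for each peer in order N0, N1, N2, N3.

Answer: N0=alive,1 N1=alive,0 N2=dead,1 N3=alive,0

Derivation:
Op 1: gossip N2<->N3 -> N2.N0=(alive,v0) N2.N1=(alive,v0) N2.N2=(alive,v0) N2.N3=(alive,v0) | N3.N0=(alive,v0) N3.N1=(alive,v0) N3.N2=(alive,v0) N3.N3=(alive,v0)
Op 2: gossip N1<->N3 -> N1.N0=(alive,v0) N1.N1=(alive,v0) N1.N2=(alive,v0) N1.N3=(alive,v0) | N3.N0=(alive,v0) N3.N1=(alive,v0) N3.N2=(alive,v0) N3.N3=(alive,v0)
Op 3: gossip N0<->N3 -> N0.N0=(alive,v0) N0.N1=(alive,v0) N0.N2=(alive,v0) N0.N3=(alive,v0) | N3.N0=(alive,v0) N3.N1=(alive,v0) N3.N2=(alive,v0) N3.N3=(alive,v0)
Op 4: gossip N0<->N2 -> N0.N0=(alive,v0) N0.N1=(alive,v0) N0.N2=(alive,v0) N0.N3=(alive,v0) | N2.N0=(alive,v0) N2.N1=(alive,v0) N2.N2=(alive,v0) N2.N3=(alive,v0)
Op 5: N3 marks N0=alive -> (alive,v1)
Op 6: gossip N0<->N2 -> N0.N0=(alive,v0) N0.N1=(alive,v0) N0.N2=(alive,v0) N0.N3=(alive,v0) | N2.N0=(alive,v0) N2.N1=(alive,v0) N2.N2=(alive,v0) N2.N3=(alive,v0)
Op 7: gossip N0<->N2 -> N0.N0=(alive,v0) N0.N1=(alive,v0) N0.N2=(alive,v0) N0.N3=(alive,v0) | N2.N0=(alive,v0) N2.N1=(alive,v0) N2.N2=(alive,v0) N2.N3=(alive,v0)
Op 8: N2 marks N2=dead -> (dead,v1)
Op 9: gossip N3<->N0 -> N3.N0=(alive,v1) N3.N1=(alive,v0) N3.N2=(alive,v0) N3.N3=(alive,v0) | N0.N0=(alive,v1) N0.N1=(alive,v0) N0.N2=(alive,v0) N0.N3=(alive,v0)
Op 10: gossip N2<->N0 -> N2.N0=(alive,v1) N2.N1=(alive,v0) N2.N2=(dead,v1) N2.N3=(alive,v0) | N0.N0=(alive,v1) N0.N1=(alive,v0) N0.N2=(dead,v1) N0.N3=(alive,v0)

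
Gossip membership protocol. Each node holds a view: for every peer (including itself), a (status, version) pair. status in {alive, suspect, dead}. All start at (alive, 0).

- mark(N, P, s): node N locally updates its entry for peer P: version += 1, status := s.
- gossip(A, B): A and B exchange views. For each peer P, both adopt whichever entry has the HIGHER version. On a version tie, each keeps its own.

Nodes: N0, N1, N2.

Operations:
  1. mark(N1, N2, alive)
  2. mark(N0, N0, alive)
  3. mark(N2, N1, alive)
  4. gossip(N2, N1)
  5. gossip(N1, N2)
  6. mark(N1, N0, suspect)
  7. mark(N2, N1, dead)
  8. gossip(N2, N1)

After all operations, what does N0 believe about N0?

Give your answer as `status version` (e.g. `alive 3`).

Answer: alive 1

Derivation:
Op 1: N1 marks N2=alive -> (alive,v1)
Op 2: N0 marks N0=alive -> (alive,v1)
Op 3: N2 marks N1=alive -> (alive,v1)
Op 4: gossip N2<->N1 -> N2.N0=(alive,v0) N2.N1=(alive,v1) N2.N2=(alive,v1) | N1.N0=(alive,v0) N1.N1=(alive,v1) N1.N2=(alive,v1)
Op 5: gossip N1<->N2 -> N1.N0=(alive,v0) N1.N1=(alive,v1) N1.N2=(alive,v1) | N2.N0=(alive,v0) N2.N1=(alive,v1) N2.N2=(alive,v1)
Op 6: N1 marks N0=suspect -> (suspect,v1)
Op 7: N2 marks N1=dead -> (dead,v2)
Op 8: gossip N2<->N1 -> N2.N0=(suspect,v1) N2.N1=(dead,v2) N2.N2=(alive,v1) | N1.N0=(suspect,v1) N1.N1=(dead,v2) N1.N2=(alive,v1)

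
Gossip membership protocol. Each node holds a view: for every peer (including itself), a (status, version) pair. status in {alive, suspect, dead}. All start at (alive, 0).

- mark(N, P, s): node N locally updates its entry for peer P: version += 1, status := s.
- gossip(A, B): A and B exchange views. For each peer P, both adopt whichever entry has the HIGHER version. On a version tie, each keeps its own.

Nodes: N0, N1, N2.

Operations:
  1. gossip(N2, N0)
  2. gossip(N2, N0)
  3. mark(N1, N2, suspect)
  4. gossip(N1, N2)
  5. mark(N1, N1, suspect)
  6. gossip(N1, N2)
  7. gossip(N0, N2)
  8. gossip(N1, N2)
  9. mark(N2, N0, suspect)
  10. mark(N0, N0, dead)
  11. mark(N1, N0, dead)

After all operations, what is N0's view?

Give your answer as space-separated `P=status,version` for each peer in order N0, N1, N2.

Answer: N0=dead,1 N1=suspect,1 N2=suspect,1

Derivation:
Op 1: gossip N2<->N0 -> N2.N0=(alive,v0) N2.N1=(alive,v0) N2.N2=(alive,v0) | N0.N0=(alive,v0) N0.N1=(alive,v0) N0.N2=(alive,v0)
Op 2: gossip N2<->N0 -> N2.N0=(alive,v0) N2.N1=(alive,v0) N2.N2=(alive,v0) | N0.N0=(alive,v0) N0.N1=(alive,v0) N0.N2=(alive,v0)
Op 3: N1 marks N2=suspect -> (suspect,v1)
Op 4: gossip N1<->N2 -> N1.N0=(alive,v0) N1.N1=(alive,v0) N1.N2=(suspect,v1) | N2.N0=(alive,v0) N2.N1=(alive,v0) N2.N2=(suspect,v1)
Op 5: N1 marks N1=suspect -> (suspect,v1)
Op 6: gossip N1<->N2 -> N1.N0=(alive,v0) N1.N1=(suspect,v1) N1.N2=(suspect,v1) | N2.N0=(alive,v0) N2.N1=(suspect,v1) N2.N2=(suspect,v1)
Op 7: gossip N0<->N2 -> N0.N0=(alive,v0) N0.N1=(suspect,v1) N0.N2=(suspect,v1) | N2.N0=(alive,v0) N2.N1=(suspect,v1) N2.N2=(suspect,v1)
Op 8: gossip N1<->N2 -> N1.N0=(alive,v0) N1.N1=(suspect,v1) N1.N2=(suspect,v1) | N2.N0=(alive,v0) N2.N1=(suspect,v1) N2.N2=(suspect,v1)
Op 9: N2 marks N0=suspect -> (suspect,v1)
Op 10: N0 marks N0=dead -> (dead,v1)
Op 11: N1 marks N0=dead -> (dead,v1)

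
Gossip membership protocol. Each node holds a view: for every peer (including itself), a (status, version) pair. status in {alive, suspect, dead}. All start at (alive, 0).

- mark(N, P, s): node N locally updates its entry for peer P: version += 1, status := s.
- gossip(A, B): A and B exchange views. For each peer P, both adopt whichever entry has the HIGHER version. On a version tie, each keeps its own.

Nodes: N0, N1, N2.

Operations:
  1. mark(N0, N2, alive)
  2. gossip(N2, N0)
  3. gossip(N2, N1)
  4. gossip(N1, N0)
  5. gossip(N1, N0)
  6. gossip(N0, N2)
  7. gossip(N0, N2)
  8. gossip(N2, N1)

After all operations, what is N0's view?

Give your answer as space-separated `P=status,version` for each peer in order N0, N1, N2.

Answer: N0=alive,0 N1=alive,0 N2=alive,1

Derivation:
Op 1: N0 marks N2=alive -> (alive,v1)
Op 2: gossip N2<->N0 -> N2.N0=(alive,v0) N2.N1=(alive,v0) N2.N2=(alive,v1) | N0.N0=(alive,v0) N0.N1=(alive,v0) N0.N2=(alive,v1)
Op 3: gossip N2<->N1 -> N2.N0=(alive,v0) N2.N1=(alive,v0) N2.N2=(alive,v1) | N1.N0=(alive,v0) N1.N1=(alive,v0) N1.N2=(alive,v1)
Op 4: gossip N1<->N0 -> N1.N0=(alive,v0) N1.N1=(alive,v0) N1.N2=(alive,v1) | N0.N0=(alive,v0) N0.N1=(alive,v0) N0.N2=(alive,v1)
Op 5: gossip N1<->N0 -> N1.N0=(alive,v0) N1.N1=(alive,v0) N1.N2=(alive,v1) | N0.N0=(alive,v0) N0.N1=(alive,v0) N0.N2=(alive,v1)
Op 6: gossip N0<->N2 -> N0.N0=(alive,v0) N0.N1=(alive,v0) N0.N2=(alive,v1) | N2.N0=(alive,v0) N2.N1=(alive,v0) N2.N2=(alive,v1)
Op 7: gossip N0<->N2 -> N0.N0=(alive,v0) N0.N1=(alive,v0) N0.N2=(alive,v1) | N2.N0=(alive,v0) N2.N1=(alive,v0) N2.N2=(alive,v1)
Op 8: gossip N2<->N1 -> N2.N0=(alive,v0) N2.N1=(alive,v0) N2.N2=(alive,v1) | N1.N0=(alive,v0) N1.N1=(alive,v0) N1.N2=(alive,v1)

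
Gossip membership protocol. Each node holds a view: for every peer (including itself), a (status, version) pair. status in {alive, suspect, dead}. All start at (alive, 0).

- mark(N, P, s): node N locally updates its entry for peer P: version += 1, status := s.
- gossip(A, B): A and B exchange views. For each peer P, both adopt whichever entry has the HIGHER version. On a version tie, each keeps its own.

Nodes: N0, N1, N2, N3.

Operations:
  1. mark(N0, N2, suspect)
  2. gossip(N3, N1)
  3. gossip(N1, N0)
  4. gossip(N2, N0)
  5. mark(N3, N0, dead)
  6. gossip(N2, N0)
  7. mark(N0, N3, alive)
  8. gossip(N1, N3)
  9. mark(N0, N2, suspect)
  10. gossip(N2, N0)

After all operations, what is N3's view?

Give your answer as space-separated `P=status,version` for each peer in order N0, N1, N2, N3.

Answer: N0=dead,1 N1=alive,0 N2=suspect,1 N3=alive,0

Derivation:
Op 1: N0 marks N2=suspect -> (suspect,v1)
Op 2: gossip N3<->N1 -> N3.N0=(alive,v0) N3.N1=(alive,v0) N3.N2=(alive,v0) N3.N3=(alive,v0) | N1.N0=(alive,v0) N1.N1=(alive,v0) N1.N2=(alive,v0) N1.N3=(alive,v0)
Op 3: gossip N1<->N0 -> N1.N0=(alive,v0) N1.N1=(alive,v0) N1.N2=(suspect,v1) N1.N3=(alive,v0) | N0.N0=(alive,v0) N0.N1=(alive,v0) N0.N2=(suspect,v1) N0.N3=(alive,v0)
Op 4: gossip N2<->N0 -> N2.N0=(alive,v0) N2.N1=(alive,v0) N2.N2=(suspect,v1) N2.N3=(alive,v0) | N0.N0=(alive,v0) N0.N1=(alive,v0) N0.N2=(suspect,v1) N0.N3=(alive,v0)
Op 5: N3 marks N0=dead -> (dead,v1)
Op 6: gossip N2<->N0 -> N2.N0=(alive,v0) N2.N1=(alive,v0) N2.N2=(suspect,v1) N2.N3=(alive,v0) | N0.N0=(alive,v0) N0.N1=(alive,v0) N0.N2=(suspect,v1) N0.N3=(alive,v0)
Op 7: N0 marks N3=alive -> (alive,v1)
Op 8: gossip N1<->N3 -> N1.N0=(dead,v1) N1.N1=(alive,v0) N1.N2=(suspect,v1) N1.N3=(alive,v0) | N3.N0=(dead,v1) N3.N1=(alive,v0) N3.N2=(suspect,v1) N3.N3=(alive,v0)
Op 9: N0 marks N2=suspect -> (suspect,v2)
Op 10: gossip N2<->N0 -> N2.N0=(alive,v0) N2.N1=(alive,v0) N2.N2=(suspect,v2) N2.N3=(alive,v1) | N0.N0=(alive,v0) N0.N1=(alive,v0) N0.N2=(suspect,v2) N0.N3=(alive,v1)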